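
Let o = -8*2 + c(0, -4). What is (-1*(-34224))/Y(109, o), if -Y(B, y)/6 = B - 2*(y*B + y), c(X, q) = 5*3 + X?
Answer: -5704/329 ≈ -17.337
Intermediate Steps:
c(X, q) = 15 + X
o = -1 (o = -8*2 + (15 + 0) = -16 + 15 = -1)
Y(B, y) = -6*B + 12*y + 12*B*y (Y(B, y) = -6*(B - 2*(y*B + y)) = -6*(B - 2*(B*y + y)) = -6*(B - 2*(y + B*y)) = -6*(B + (-2*y - 2*B*y)) = -6*(B - 2*y - 2*B*y) = -6*B + 12*y + 12*B*y)
(-1*(-34224))/Y(109, o) = (-1*(-34224))/(-6*109 + 12*(-1) + 12*109*(-1)) = 34224/(-654 - 12 - 1308) = 34224/(-1974) = 34224*(-1/1974) = -5704/329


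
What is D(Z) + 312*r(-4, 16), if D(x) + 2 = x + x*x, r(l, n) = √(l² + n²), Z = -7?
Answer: 40 + 1248*√17 ≈ 5185.6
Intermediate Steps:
D(x) = -2 + x + x² (D(x) = -2 + (x + x*x) = -2 + (x + x²) = -2 + x + x²)
D(Z) + 312*r(-4, 16) = (-2 - 7 + (-7)²) + 312*√((-4)² + 16²) = (-2 - 7 + 49) + 312*√(16 + 256) = 40 + 312*√272 = 40 + 312*(4*√17) = 40 + 1248*√17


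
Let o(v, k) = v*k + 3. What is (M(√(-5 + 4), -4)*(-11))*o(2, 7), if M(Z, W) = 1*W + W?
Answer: 1496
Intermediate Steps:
o(v, k) = 3 + k*v (o(v, k) = k*v + 3 = 3 + k*v)
M(Z, W) = 2*W (M(Z, W) = W + W = 2*W)
(M(√(-5 + 4), -4)*(-11))*o(2, 7) = ((2*(-4))*(-11))*(3 + 7*2) = (-8*(-11))*(3 + 14) = 88*17 = 1496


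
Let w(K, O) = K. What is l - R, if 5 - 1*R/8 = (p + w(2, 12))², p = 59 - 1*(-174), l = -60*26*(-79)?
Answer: 565000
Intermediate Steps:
l = 123240 (l = -1560*(-79) = 123240)
p = 233 (p = 59 + 174 = 233)
R = -441760 (R = 40 - 8*(233 + 2)² = 40 - 8*235² = 40 - 8*55225 = 40 - 441800 = -441760)
l - R = 123240 - 1*(-441760) = 123240 + 441760 = 565000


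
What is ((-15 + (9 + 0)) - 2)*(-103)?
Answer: 824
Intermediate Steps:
((-15 + (9 + 0)) - 2)*(-103) = ((-15 + 9) - 2)*(-103) = (-6 - 2)*(-103) = -8*(-103) = 824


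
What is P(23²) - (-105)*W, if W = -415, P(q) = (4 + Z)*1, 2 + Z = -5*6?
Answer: -43603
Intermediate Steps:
Z = -32 (Z = -2 - 5*6 = -2 - 30 = -32)
P(q) = -28 (P(q) = (4 - 32)*1 = -28*1 = -28)
P(23²) - (-105)*W = -28 - (-105)*(-415) = -28 - 1*43575 = -28 - 43575 = -43603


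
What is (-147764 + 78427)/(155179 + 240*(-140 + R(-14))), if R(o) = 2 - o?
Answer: -69337/125419 ≈ -0.55284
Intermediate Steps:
(-147764 + 78427)/(155179 + 240*(-140 + R(-14))) = (-147764 + 78427)/(155179 + 240*(-140 + (2 - 1*(-14)))) = -69337/(155179 + 240*(-140 + (2 + 14))) = -69337/(155179 + 240*(-140 + 16)) = -69337/(155179 + 240*(-124)) = -69337/(155179 - 29760) = -69337/125419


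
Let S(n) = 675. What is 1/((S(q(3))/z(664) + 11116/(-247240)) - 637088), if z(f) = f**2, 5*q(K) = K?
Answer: -1946555840/1240127451531651 ≈ -1.5696e-6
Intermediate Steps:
q(K) = K/5
1/((S(q(3))/z(664) + 11116/(-247240)) - 637088) = 1/((675/(664**2) + 11116/(-247240)) - 637088) = 1/((675/440896 + 11116*(-1/247240)) - 637088) = 1/((675*(1/440896) - 397/8830) - 637088) = 1/((675/440896 - 397/8830) - 637088) = 1/(-84537731/1946555840 - 637088) = 1/(-1240127451531651/1946555840) = -1946555840/1240127451531651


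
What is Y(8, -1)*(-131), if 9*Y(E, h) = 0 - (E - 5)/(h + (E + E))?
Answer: 131/45 ≈ 2.9111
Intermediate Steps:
Y(E, h) = -(-5 + E)/(9*(h + 2*E)) (Y(E, h) = (0 - (E - 5)/(h + (E + E)))/9 = (0 - (-5 + E)/(h + 2*E))/9 = (-(-5 + E)/(h + 2*E))/9 = -(-5 + E)/(9*(h + 2*E)))
Y(8, -1)*(-131) = ((5 - 1*8)/(9*(-1 + 2*8)))*(-131) = ((5 - 8)/(9*(-1 + 16)))*(-131) = ((⅑)*(-3)/15)*(-131) = ((⅑)*(1/15)*(-3))*(-131) = -1/45*(-131) = 131/45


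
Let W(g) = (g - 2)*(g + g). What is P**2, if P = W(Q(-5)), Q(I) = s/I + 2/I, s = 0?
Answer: 2304/625 ≈ 3.6864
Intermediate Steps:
Q(I) = 2/I (Q(I) = 0/I + 2/I = 0 + 2/I = 2/I)
W(g) = 2*g*(-2 + g) (W(g) = (-2 + g)*(2*g) = 2*g*(-2 + g))
P = 48/25 (P = 2*(2/(-5))*(-2 + 2/(-5)) = 2*(2*(-1/5))*(-2 + 2*(-1/5)) = 2*(-2/5)*(-2 - 2/5) = 2*(-2/5)*(-12/5) = 48/25 ≈ 1.9200)
P**2 = (48/25)**2 = 2304/625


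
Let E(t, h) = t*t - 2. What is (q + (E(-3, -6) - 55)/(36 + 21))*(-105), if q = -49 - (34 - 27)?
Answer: 113400/19 ≈ 5968.4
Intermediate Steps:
E(t, h) = -2 + t² (E(t, h) = t² - 2 = -2 + t²)
q = -56 (q = -49 - 1*7 = -49 - 7 = -56)
(q + (E(-3, -6) - 55)/(36 + 21))*(-105) = (-56 + ((-2 + (-3)²) - 55)/(36 + 21))*(-105) = (-56 + ((-2 + 9) - 55)/57)*(-105) = (-56 + (7 - 55)*(1/57))*(-105) = (-56 - 48*1/57)*(-105) = (-56 - 16/19)*(-105) = -1080/19*(-105) = 113400/19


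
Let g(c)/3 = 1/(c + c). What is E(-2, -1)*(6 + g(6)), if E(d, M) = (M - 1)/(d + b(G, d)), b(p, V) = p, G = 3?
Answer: -25/2 ≈ -12.500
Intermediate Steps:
E(d, M) = (-1 + M)/(3 + d) (E(d, M) = (M - 1)/(d + 3) = (-1 + M)/(3 + d))
g(c) = 3/(2*c) (g(c) = 3/(c + c) = 3/((2*c)) = 3*(1/(2*c)) = 3/(2*c))
E(-2, -1)*(6 + g(6)) = ((-1 - 1)/(3 - 2))*(6 + (3/2)/6) = (-2/1)*(6 + (3/2)*(1/6)) = (1*(-2))*(6 + 1/4) = -2*25/4 = -25/2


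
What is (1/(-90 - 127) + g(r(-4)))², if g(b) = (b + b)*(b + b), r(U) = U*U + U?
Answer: 15622750081/47089 ≈ 3.3177e+5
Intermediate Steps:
r(U) = U + U² (r(U) = U² + U = U + U²)
g(b) = 4*b² (g(b) = (2*b)*(2*b) = 4*b²)
(1/(-90 - 127) + g(r(-4)))² = (1/(-90 - 127) + 4*(-4*(1 - 4))²)² = (1/(-217) + 4*(-4*(-3))²)² = (-1/217 + 4*12²)² = (-1/217 + 4*144)² = (-1/217 + 576)² = (124991/217)² = 15622750081/47089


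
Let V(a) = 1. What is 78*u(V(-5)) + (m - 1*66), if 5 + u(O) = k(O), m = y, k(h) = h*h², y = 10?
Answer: -368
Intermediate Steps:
k(h) = h³
m = 10
u(O) = -5 + O³
78*u(V(-5)) + (m - 1*66) = 78*(-5 + 1³) + (10 - 1*66) = 78*(-5 + 1) + (10 - 66) = 78*(-4) - 56 = -312 - 56 = -368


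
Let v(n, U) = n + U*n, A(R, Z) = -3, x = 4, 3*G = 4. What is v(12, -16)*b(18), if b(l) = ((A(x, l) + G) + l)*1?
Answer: -2940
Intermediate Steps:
G = 4/3 (G = (1/3)*4 = 4/3 ≈ 1.3333)
b(l) = -5/3 + l (b(l) = ((-3 + 4/3) + l)*1 = (-5/3 + l)*1 = -5/3 + l)
v(12, -16)*b(18) = (12*(1 - 16))*(-5/3 + 18) = (12*(-15))*(49/3) = -180*49/3 = -2940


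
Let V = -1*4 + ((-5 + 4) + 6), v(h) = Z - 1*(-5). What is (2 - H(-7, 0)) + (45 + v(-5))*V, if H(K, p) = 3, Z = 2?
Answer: 51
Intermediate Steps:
v(h) = 7 (v(h) = 2 - 1*(-5) = 2 + 5 = 7)
V = 1 (V = -4 + (-1 + 6) = -4 + 5 = 1)
(2 - H(-7, 0)) + (45 + v(-5))*V = (2 - 1*3) + (45 + 7)*1 = (2 - 3) + 52*1 = -1 + 52 = 51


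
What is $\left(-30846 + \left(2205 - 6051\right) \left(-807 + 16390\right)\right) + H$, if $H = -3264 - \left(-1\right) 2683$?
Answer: $-59963645$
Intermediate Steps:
$H = -581$ ($H = -3264 - -2683 = -3264 + 2683 = -581$)
$\left(-30846 + \left(2205 - 6051\right) \left(-807 + 16390\right)\right) + H = \left(-30846 + \left(2205 - 6051\right) \left(-807 + 16390\right)\right) - 581 = \left(-30846 - 59932218\right) - 581 = -59963064 - 581 = -59963645$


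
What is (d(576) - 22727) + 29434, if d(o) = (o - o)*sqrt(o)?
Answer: 6707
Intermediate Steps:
d(o) = 0 (d(o) = 0*sqrt(o) = 0)
(d(576) - 22727) + 29434 = (0 - 22727) + 29434 = -22727 + 29434 = 6707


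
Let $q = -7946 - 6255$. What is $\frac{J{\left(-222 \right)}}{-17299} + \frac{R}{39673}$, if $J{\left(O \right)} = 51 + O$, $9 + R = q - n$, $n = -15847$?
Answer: $\frac{35102546}{686303227} \approx 0.051147$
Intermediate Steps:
$q = -14201$
$R = 1637$ ($R = -9 - -1646 = -9 + \left(-14201 + 15847\right) = -9 + 1646 = 1637$)
$\frac{J{\left(-222 \right)}}{-17299} + \frac{R}{39673} = \frac{51 - 222}{-17299} + \frac{1637}{39673} = \left(-171\right) \left(- \frac{1}{17299}\right) + 1637 \cdot \frac{1}{39673} = \frac{171}{17299} + \frac{1637}{39673} = \frac{35102546}{686303227}$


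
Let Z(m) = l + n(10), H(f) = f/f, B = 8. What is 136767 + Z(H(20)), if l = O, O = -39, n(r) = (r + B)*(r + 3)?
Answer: 136962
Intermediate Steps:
H(f) = 1
n(r) = (3 + r)*(8 + r) (n(r) = (r + 8)*(r + 3) = (8 + r)*(3 + r) = (3 + r)*(8 + r))
l = -39
Z(m) = 195 (Z(m) = -39 + (24 + 10² + 11*10) = -39 + (24 + 100 + 110) = -39 + 234 = 195)
136767 + Z(H(20)) = 136767 + 195 = 136962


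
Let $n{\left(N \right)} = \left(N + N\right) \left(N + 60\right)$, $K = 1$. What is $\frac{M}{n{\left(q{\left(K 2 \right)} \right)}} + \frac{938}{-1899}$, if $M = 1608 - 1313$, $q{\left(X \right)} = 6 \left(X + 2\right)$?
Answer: $- \frac{357979}{850752} \approx -0.42078$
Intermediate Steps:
$q{\left(X \right)} = 12 + 6 X$ ($q{\left(X \right)} = 6 \left(2 + X\right) = 12 + 6 X$)
$n{\left(N \right)} = 2 N \left(60 + N\right)$
$M = 295$
$\frac{M}{n{\left(q{\left(K 2 \right)} \right)}} + \frac{938}{-1899} = \frac{295}{2 \left(12 + 6 \cdot 1 \cdot 2\right) \left(60 + \left(12 + 6 \cdot 1 \cdot 2\right)\right)} + \frac{938}{-1899} = \frac{295}{2 \left(12 + 6 \cdot 2\right) \left(60 + \left(12 + 6 \cdot 2\right)\right)} + 938 \left(- \frac{1}{1899}\right) = \frac{295}{2 \left(12 + 12\right) \left(60 + \left(12 + 12\right)\right)} - \frac{938}{1899} = \frac{295}{2 \cdot 24 \left(60 + 24\right)} - \frac{938}{1899} = \frac{295}{2 \cdot 24 \cdot 84} - \frac{938}{1899} = \frac{295}{4032} - \frac{938}{1899} = - \frac{357979}{850752}$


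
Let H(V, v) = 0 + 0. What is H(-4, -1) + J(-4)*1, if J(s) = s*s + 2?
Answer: 18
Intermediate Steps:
J(s) = 2 + s² (J(s) = s² + 2 = 2 + s²)
H(V, v) = 0
H(-4, -1) + J(-4)*1 = 0 + (2 + (-4)²)*1 = 0 + (2 + 16)*1 = 0 + 18*1 = 0 + 18 = 18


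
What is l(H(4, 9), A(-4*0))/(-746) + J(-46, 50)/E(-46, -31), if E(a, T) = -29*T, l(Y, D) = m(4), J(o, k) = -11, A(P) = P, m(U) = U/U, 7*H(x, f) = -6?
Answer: -9105/670654 ≈ -0.013576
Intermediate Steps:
H(x, f) = -6/7 (H(x, f) = (⅐)*(-6) = -6/7)
m(U) = 1
l(Y, D) = 1
l(H(4, 9), A(-4*0))/(-746) + J(-46, 50)/E(-46, -31) = 1/(-746) - 11/((-29*(-31))) = 1*(-1/746) - 11/899 = -1/746 - 11*1/899 = -1/746 - 11/899 = -9105/670654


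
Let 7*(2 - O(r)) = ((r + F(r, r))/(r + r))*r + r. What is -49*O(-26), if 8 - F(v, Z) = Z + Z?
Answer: -161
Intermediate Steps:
F(v, Z) = 8 - 2*Z (F(v, Z) = 8 - (Z + Z) = 8 - 2*Z)
O(r) = 10/7 - r/14 (O(r) = 2 - (((r + (8 - 2*r))/(r + r))*r + r)/7 = 2 - (((8 - r)/((2*r)))*r + r)/7 = 2 - (((8 - r)*(1/(2*r)))*r + r)/7 = 2 - (((8 - r)/(2*r))*r + r)/7 = 2 - ((4 - r/2) + r)/7 = 2 - (4 + r/2)/7 = 2 + (-4/7 - r/14) = 10/7 - r/14)
-49*O(-26) = -49*(10/7 - 1/14*(-26)) = -49*(10/7 + 13/7) = -49*23/7 = -161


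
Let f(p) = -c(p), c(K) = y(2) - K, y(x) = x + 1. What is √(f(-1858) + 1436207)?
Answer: √1434346 ≈ 1197.6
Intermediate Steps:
y(x) = 1 + x
c(K) = 3 - K (c(K) = (1 + 2) - K = 3 - K)
f(p) = -3 + p (f(p) = -(3 - p) = -3 + p)
√(f(-1858) + 1436207) = √((-3 - 1858) + 1436207) = √(-1861 + 1436207) = √1434346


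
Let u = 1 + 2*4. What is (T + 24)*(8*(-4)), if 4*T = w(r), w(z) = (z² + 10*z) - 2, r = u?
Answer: -2120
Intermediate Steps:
u = 9 (u = 1 + 8 = 9)
r = 9
w(z) = -2 + z² + 10*z
T = 169/4 (T = (-2 + 9² + 10*9)/4 = (-2 + 81 + 90)/4 = (¼)*169 = 169/4 ≈ 42.250)
(T + 24)*(8*(-4)) = (169/4 + 24)*(8*(-4)) = (265/4)*(-32) = -2120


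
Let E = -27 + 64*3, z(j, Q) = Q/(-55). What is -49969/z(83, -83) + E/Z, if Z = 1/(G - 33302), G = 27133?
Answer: -87232750/83 ≈ -1.0510e+6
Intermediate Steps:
z(j, Q) = -Q/55 (z(j, Q) = Q*(-1/55) = -Q/55)
E = 165 (E = -27 + 192 = 165)
Z = -1/6169 (Z = 1/(27133 - 33302) = 1/(-6169) = -1/6169 ≈ -0.00016210)
-49969/z(83, -83) + E/Z = -49969/((-1/55*(-83))) + 165/(-1/6169) = -49969/83/55 + 165*(-6169) = -49969*55/83 - 1017885 = -2748295/83 - 1017885 = -87232750/83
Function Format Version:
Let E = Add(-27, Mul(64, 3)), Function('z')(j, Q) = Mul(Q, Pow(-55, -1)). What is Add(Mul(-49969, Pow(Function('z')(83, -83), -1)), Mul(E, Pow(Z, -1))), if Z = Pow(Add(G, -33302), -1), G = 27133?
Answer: Rational(-87232750, 83) ≈ -1.0510e+6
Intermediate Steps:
Function('z')(j, Q) = Mul(Rational(-1, 55), Q) (Function('z')(j, Q) = Mul(Q, Rational(-1, 55)) = Mul(Rational(-1, 55), Q))
E = 165 (E = Add(-27, 192) = 165)
Z = Rational(-1, 6169) (Z = Pow(Add(27133, -33302), -1) = Pow(-6169, -1) = Rational(-1, 6169) ≈ -0.00016210)
Add(Mul(-49969, Pow(Function('z')(83, -83), -1)), Mul(E, Pow(Z, -1))) = Add(Mul(-49969, Pow(Mul(Rational(-1, 55), -83), -1)), Mul(165, Pow(Rational(-1, 6169), -1))) = Add(Mul(-49969, Pow(Rational(83, 55), -1)), Mul(165, -6169)) = Add(Mul(-49969, Rational(55, 83)), -1017885) = Add(Rational(-2748295, 83), -1017885) = Rational(-87232750, 83)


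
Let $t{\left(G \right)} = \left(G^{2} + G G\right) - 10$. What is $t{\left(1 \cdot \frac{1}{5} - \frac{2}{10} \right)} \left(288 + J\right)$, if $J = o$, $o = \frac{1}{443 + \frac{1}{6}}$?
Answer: $- \frac{7657980}{2659} \approx -2880.0$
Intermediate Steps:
$o = \frac{6}{2659}$ ($o = \frac{1}{443 + \frac{1}{6}} = \frac{1}{\frac{2659}{6}} = \frac{6}{2659} \approx 0.0022565$)
$J = \frac{6}{2659} \approx 0.0022565$
$t{\left(G \right)} = -10 + 2 G^{2}$ ($t{\left(G \right)} = \left(G^{2} + G^{2}\right) - 10 = 2 G^{2} - 10 = -10 + 2 G^{2}$)
$t{\left(1 \cdot \frac{1}{5} - \frac{2}{10} \right)} \left(288 + J\right) = \left(-10 + 2 \left(1 \cdot \frac{1}{5} - \frac{2}{10}\right)^{2}\right) \left(288 + \frac{6}{2659}\right) = \left(-10 + 2 \left(1 \cdot \frac{1}{5} - \frac{1}{5}\right)^{2}\right) \frac{765798}{2659} = \left(-10 + 2 \left(\frac{1}{5} - \frac{1}{5}\right)^{2}\right) \frac{765798}{2659} = \left(-10 + 2 \cdot 0^{2}\right) \frac{765798}{2659} = \left(-10 + 2 \cdot 0\right) \frac{765798}{2659} = \left(-10 + 0\right) \frac{765798}{2659} = \left(-10\right) \frac{765798}{2659} = - \frac{7657980}{2659}$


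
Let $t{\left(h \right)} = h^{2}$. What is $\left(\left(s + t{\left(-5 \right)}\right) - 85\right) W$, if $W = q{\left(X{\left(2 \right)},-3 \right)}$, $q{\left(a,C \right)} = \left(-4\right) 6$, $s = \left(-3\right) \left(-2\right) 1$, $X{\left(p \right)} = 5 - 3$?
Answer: $1296$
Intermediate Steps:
$X{\left(p \right)} = 2$ ($X{\left(p \right)} = 5 - 3 = 2$)
$s = 6$ ($s = 6 \cdot 1 = 6$)
$q{\left(a,C \right)} = -24$
$W = -24$
$\left(\left(s + t{\left(-5 \right)}\right) - 85\right) W = \left(\left(6 + \left(-5\right)^{2}\right) - 85\right) \left(-24\right) = \left(\left(6 + 25\right) - 85\right) \left(-24\right) = \left(31 - 85\right) \left(-24\right) = \left(-54\right) \left(-24\right) = 1296$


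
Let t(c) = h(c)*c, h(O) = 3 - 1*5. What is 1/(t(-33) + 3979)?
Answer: 1/4045 ≈ 0.00024722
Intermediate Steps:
h(O) = -2 (h(O) = 3 - 5 = -2)
t(c) = -2*c
1/(t(-33) + 3979) = 1/(-2*(-33) + 3979) = 1/(66 + 3979) = 1/4045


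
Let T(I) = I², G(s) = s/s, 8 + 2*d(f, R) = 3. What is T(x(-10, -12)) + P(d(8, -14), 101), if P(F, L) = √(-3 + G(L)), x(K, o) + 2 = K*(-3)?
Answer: 784 + I*√2 ≈ 784.0 + 1.4142*I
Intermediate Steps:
d(f, R) = -5/2 (d(f, R) = -4 + (½)*3 = -4 + 3/2 = -5/2)
G(s) = 1
x(K, o) = -2 - 3*K (x(K, o) = -2 + K*(-3) = -2 - 3*K)
P(F, L) = I*√2 (P(F, L) = √(-3 + 1) = √(-2) = I*√2)
T(x(-10, -12)) + P(d(8, -14), 101) = (-2 - 3*(-10))² + I*√2 = (-2 + 30)² + I*√2 = 28² + I*√2 = 784 + I*√2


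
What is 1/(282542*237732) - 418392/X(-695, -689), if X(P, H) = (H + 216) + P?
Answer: 1756442949918301/4903357056312 ≈ 358.21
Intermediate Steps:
X(P, H) = 216 + H + P (X(P, H) = (216 + H) + P = 216 + H + P)
1/(282542*237732) - 418392/X(-695, -689) = 1/(282542*237732) - 418392/(216 - 689 - 695) = (1/282542)*(1/237732) - 418392/(-1168) = 1/67169274744 - 418392*(-1/1168) = 1/67169274744 + 52299/146 = 1756442949918301/4903357056312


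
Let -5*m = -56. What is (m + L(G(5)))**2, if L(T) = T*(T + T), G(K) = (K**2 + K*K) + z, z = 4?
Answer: 853574656/25 ≈ 3.4143e+7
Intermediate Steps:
m = 56/5 (m = -1/5*(-56) = 56/5 ≈ 11.200)
G(K) = 4 + 2*K**2 (G(K) = (K**2 + K*K) + 4 = (K**2 + K**2) + 4 = 2*K**2 + 4 = 4 + 2*K**2)
L(T) = 2*T**2 (L(T) = T*(2*T) = 2*T**2)
(m + L(G(5)))**2 = (56/5 + 2*(4 + 2*5**2)**2)**2 = (56/5 + 2*(4 + 2*25)**2)**2 = (56/5 + 2*(4 + 50)**2)**2 = (56/5 + 2*54**2)**2 = (56/5 + 2*2916)**2 = (56/5 + 5832)**2 = (29216/5)**2 = 853574656/25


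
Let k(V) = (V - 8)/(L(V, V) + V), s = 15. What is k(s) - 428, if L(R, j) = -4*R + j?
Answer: -12847/30 ≈ -428.23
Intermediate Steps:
L(R, j) = j - 4*R
k(V) = -(-8 + V)/(2*V) (k(V) = (V - 8)/((V - 4*V) + V) = (-8 + V)/(-3*V + V) = (-8 + V)/((-2*V)) = (-8 + V)*(-1/(2*V)) = -(-8 + V)/(2*V))
k(s) - 428 = (½)*(8 - 1*15)/15 - 428 = (½)*(1/15)*(8 - 15) - 428 = (½)*(1/15)*(-7) - 428 = -7/30 - 428 = -12847/30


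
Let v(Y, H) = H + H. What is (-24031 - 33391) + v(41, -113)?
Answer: -57648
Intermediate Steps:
v(Y, H) = 2*H
(-24031 - 33391) + v(41, -113) = (-24031 - 33391) + 2*(-113) = -57422 - 226 = -57648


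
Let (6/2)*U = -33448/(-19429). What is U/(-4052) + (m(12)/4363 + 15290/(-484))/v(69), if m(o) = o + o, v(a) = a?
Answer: -19896073148075/43450584548206 ≈ -0.45790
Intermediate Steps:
U = 33448/58287 (U = (-33448/(-19429))/3 = (-33448*(-1/19429))/3 = (⅓)*(33448/19429) = 33448/58287 ≈ 0.57385)
m(o) = 2*o
U/(-4052) + (m(12)/4363 + 15290/(-484))/v(69) = (33448/58287)/(-4052) + ((2*12)/4363 + 15290/(-484))/69 = (33448/58287)*(-1/4052) + (24*(1/4363) + 15290*(-1/484))*(1/69) = -8362/59044731 + (24/4363 - 695/22)*(1/69) = -8362/59044731 - 3031757/95986*1/69 = -8362/59044731 - 3031757/6623034 = -19896073148075/43450584548206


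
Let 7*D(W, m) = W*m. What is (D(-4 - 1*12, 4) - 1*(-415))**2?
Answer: 8071281/49 ≈ 1.6472e+5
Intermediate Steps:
D(W, m) = W*m/7 (D(W, m) = (W*m)/7 = W*m/7)
(D(-4 - 1*12, 4) - 1*(-415))**2 = ((1/7)*(-4 - 1*12)*4 - 1*(-415))**2 = ((1/7)*(-4 - 12)*4 + 415)**2 = ((1/7)*(-16)*4 + 415)**2 = (-64/7 + 415)**2 = (2841/7)**2 = 8071281/49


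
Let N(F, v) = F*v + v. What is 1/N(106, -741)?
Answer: -1/79287 ≈ -1.2612e-5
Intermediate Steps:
N(F, v) = v + F*v
1/N(106, -741) = 1/(-741*(1 + 106)) = 1/(-741*107) = 1/(-79287) = -1/79287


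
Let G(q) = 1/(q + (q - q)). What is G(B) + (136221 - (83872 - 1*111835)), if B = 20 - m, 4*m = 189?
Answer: 17896052/109 ≈ 1.6418e+5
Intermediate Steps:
m = 189/4 (m = (1/4)*189 = 189/4 ≈ 47.250)
B = -109/4 (B = 20 - 1*189/4 = 20 - 189/4 = -109/4 ≈ -27.250)
G(q) = 1/q (G(q) = 1/(q + 0) = 1/q)
G(B) + (136221 - (83872 - 1*111835)) = 1/(-109/4) + (136221 - (83872 - 1*111835)) = -4/109 + (136221 - (83872 - 111835)) = -4/109 + (136221 - 1*(-27963)) = -4/109 + (136221 + 27963) = -4/109 + 164184 = 17896052/109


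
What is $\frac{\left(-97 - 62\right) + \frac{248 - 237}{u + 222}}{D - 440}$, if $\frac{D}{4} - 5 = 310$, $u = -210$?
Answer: $- \frac{1897}{9840} \approx -0.19278$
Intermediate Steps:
$D = 1260$ ($D = 20 + 4 \cdot 310 = 20 + 1240 = 1260$)
$\frac{\left(-97 - 62\right) + \frac{248 - 237}{u + 222}}{D - 440} = \frac{\left(-97 - 62\right) + \frac{248 - 237}{-210 + 222}}{1260 - 440} = \frac{-159 + \frac{11}{12}}{820} = \left(-159 + 11 \cdot \frac{1}{12}\right) \frac{1}{820} = \left(-159 + \frac{11}{12}\right) \frac{1}{820} = \left(- \frac{1897}{12}\right) \frac{1}{820} = - \frac{1897}{9840}$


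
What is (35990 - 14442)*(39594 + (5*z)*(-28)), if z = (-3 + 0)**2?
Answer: 826021032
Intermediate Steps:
z = 9 (z = (-3)**2 = 9)
(35990 - 14442)*(39594 + (5*z)*(-28)) = (35990 - 14442)*(39594 + (5*9)*(-28)) = 21548*(39594 + 45*(-28)) = 21548*(39594 - 1260) = 21548*38334 = 826021032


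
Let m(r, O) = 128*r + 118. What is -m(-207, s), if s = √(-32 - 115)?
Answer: 26378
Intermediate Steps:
s = 7*I*√3 (s = √(-147) = 7*I*√3 ≈ 12.124*I)
m(r, O) = 118 + 128*r
-m(-207, s) = -(118 + 128*(-207)) = -(118 - 26496) = -1*(-26378) = 26378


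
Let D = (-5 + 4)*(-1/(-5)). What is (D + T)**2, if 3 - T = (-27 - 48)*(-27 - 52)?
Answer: 876811321/25 ≈ 3.5072e+7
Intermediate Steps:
D = -1/5 (D = -(-1)*(-1)/5 = -1*1/5 = -1/5 ≈ -0.20000)
T = -5922 (T = 3 - (-27 - 48)*(-27 - 52) = 3 - (-75)*(-79) = 3 - 1*5925 = 3 - 5925 = -5922)
(D + T)**2 = (-1/5 - 5922)**2 = (-29611/5)**2 = 876811321/25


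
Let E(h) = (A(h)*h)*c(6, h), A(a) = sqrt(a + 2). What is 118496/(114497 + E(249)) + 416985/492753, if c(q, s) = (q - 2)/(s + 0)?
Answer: 4050628166764547/2153258174159243 - 473984*sqrt(251)/13109558993 ≈ 1.8806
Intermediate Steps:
c(q, s) = (-2 + q)/s
A(a) = sqrt(2 + a)
E(h) = 4*sqrt(2 + h) (E(h) = (sqrt(2 + h)*h)*((-2 + 6)/h) = (h*sqrt(2 + h))*(4/h) = 4*sqrt(2 + h))
118496/(114497 + E(249)) + 416985/492753 = 118496/(114497 + 4*sqrt(2 + 249)) + 416985/492753 = 118496/(114497 + 4*sqrt(251)) + 416985*(1/492753) = 118496/(114497 + 4*sqrt(251)) + 138995/164251 = 138995/164251 + 118496/(114497 + 4*sqrt(251))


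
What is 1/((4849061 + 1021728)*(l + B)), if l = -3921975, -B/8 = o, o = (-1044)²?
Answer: -1/74215361924307 ≈ -1.3474e-14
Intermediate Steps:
o = 1089936
B = -8719488 (B = -8*1089936 = -8719488)
1/((4849061 + 1021728)*(l + B)) = 1/((4849061 + 1021728)*(-3921975 - 8719488)) = 1/(5870789*(-12641463)) = 1/(-74215361924307) = -1/74215361924307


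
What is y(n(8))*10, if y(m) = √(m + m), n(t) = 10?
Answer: 20*√5 ≈ 44.721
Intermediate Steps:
y(m) = √2*√m (y(m) = √(2*m) = √2*√m)
y(n(8))*10 = (√2*√10)*10 = (2*√5)*10 = 20*√5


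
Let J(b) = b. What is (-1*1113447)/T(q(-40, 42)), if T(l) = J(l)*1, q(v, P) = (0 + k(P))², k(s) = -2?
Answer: -1113447/4 ≈ -2.7836e+5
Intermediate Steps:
q(v, P) = 4 (q(v, P) = (0 - 2)² = (-2)² = 4)
T(l) = l (T(l) = l*1 = l)
(-1*1113447)/T(q(-40, 42)) = -1*1113447/4 = -1113447*¼ = -1113447/4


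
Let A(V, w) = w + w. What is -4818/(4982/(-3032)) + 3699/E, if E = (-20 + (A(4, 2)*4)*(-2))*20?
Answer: 7587037311/2590640 ≈ 2928.6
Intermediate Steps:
A(V, w) = 2*w
E = -1040 (E = (-20 + ((2*2)*4)*(-2))*20 = (-20 + (4*4)*(-2))*20 = (-20 + 16*(-2))*20 = (-20 - 32)*20 = -52*20 = -1040)
-4818/(4982/(-3032)) + 3699/E = -4818/(4982/(-3032)) + 3699/(-1040) = -4818/(4982*(-1/3032)) + 3699*(-1/1040) = -4818/(-2491/1516) - 3699/1040 = -4818*(-1516/2491) - 3699/1040 = 7304088/2491 - 3699/1040 = 7587037311/2590640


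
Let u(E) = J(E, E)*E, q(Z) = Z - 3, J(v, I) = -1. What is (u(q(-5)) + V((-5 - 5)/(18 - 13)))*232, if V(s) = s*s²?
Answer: 0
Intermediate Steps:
q(Z) = -3 + Z
V(s) = s³
u(E) = -E
(u(q(-5)) + V((-5 - 5)/(18 - 13)))*232 = (-(-3 - 5) + ((-5 - 5)/(18 - 13))³)*232 = (-1*(-8) + (-10/5)³)*232 = (8 + (-10*⅕)³)*232 = (8 + (-2)³)*232 = (8 - 8)*232 = 0*232 = 0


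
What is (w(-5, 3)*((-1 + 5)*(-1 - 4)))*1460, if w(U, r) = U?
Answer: 146000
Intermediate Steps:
(w(-5, 3)*((-1 + 5)*(-1 - 4)))*1460 = -5*(-1 + 5)*(-1 - 4)*1460 = -20*(-5)*1460 = -5*(-20)*1460 = 100*1460 = 146000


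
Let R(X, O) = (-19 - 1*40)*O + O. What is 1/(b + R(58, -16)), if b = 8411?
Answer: 1/9339 ≈ 0.00010708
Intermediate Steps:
R(X, O) = -58*O (R(X, O) = (-19 - 40)*O + O = -59*O + O = -58*O)
1/(b + R(58, -16)) = 1/(8411 - 58*(-16)) = 1/(8411 + 928) = 1/9339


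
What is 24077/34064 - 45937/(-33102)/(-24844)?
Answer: 2474878130351/3501719962704 ≈ 0.70676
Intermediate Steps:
24077/34064 - 45937/(-33102)/(-24844) = 24077*(1/34064) - 45937*(-1/33102)*(-1/24844) = 24077/34064 + (45937/33102)*(-1/24844) = 24077/34064 - 45937/822386088 = 2474878130351/3501719962704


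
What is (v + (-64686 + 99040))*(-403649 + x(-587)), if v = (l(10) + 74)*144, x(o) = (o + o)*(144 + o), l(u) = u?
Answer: 5408312850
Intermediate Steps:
x(o) = 2*o*(144 + o) (x(o) = (2*o)*(144 + o) = 2*o*(144 + o))
v = 12096 (v = (10 + 74)*144 = 84*144 = 12096)
(v + (-64686 + 99040))*(-403649 + x(-587)) = (12096 + (-64686 + 99040))*(-403649 + 2*(-587)*(144 - 587)) = (12096 + 34354)*(-403649 + 2*(-587)*(-443)) = 46450*(-403649 + 520082) = 46450*116433 = 5408312850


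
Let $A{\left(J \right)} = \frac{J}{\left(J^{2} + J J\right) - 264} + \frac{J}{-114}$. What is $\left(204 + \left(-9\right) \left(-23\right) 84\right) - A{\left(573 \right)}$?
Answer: $\frac{36576842742}{2078581} \approx 17597.0$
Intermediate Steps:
$A{\left(J \right)} = - \frac{J}{114} + \frac{J}{-264 + 2 J^{2}}$ ($A{\left(J \right)} = \frac{J}{\left(J^{2} + J^{2}\right) - 264} + J \left(- \frac{1}{114}\right) = \frac{J}{2 J^{2} - 264} - \frac{J}{114} = \frac{J}{-264 + 2 J^{2}} - \frac{J}{114} = - \frac{J}{114} + \frac{J}{-264 + 2 J^{2}}$)
$\left(204 + \left(-9\right) \left(-23\right) 84\right) - A{\left(573 \right)} = \left(204 + \left(-9\right) \left(-23\right) 84\right) - \frac{1}{114} \cdot 573 \frac{1}{-132 + 573^{2}} \left(189 - 573^{2}\right) = \left(204 + 207 \cdot 84\right) - \frac{1}{114} \cdot 573 \frac{1}{-132 + 328329} \left(189 - 328329\right) = \left(204 + 17388\right) - \frac{1}{114} \cdot 573 \cdot \frac{1}{328197} \left(189 - 328329\right) = 17592 - \frac{1}{114} \cdot 573 \cdot \frac{1}{328197} \left(-328140\right) = 17592 - - \frac{10445790}{2078581} = 17592 + \frac{10445790}{2078581} = \frac{36576842742}{2078581}$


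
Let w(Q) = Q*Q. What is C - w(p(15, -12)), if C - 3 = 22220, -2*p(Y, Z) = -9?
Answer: 88811/4 ≈ 22203.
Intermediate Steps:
p(Y, Z) = 9/2 (p(Y, Z) = -½*(-9) = 9/2)
w(Q) = Q²
C = 22223 (C = 3 + 22220 = 22223)
C - w(p(15, -12)) = 22223 - (9/2)² = 22223 - 1*81/4 = 22223 - 81/4 = 88811/4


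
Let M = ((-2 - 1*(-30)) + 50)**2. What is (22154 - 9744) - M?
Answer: 6326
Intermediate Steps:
M = 6084 (M = ((-2 + 30) + 50)**2 = (28 + 50)**2 = 78**2 = 6084)
(22154 - 9744) - M = (22154 - 9744) - 1*6084 = 12410 - 6084 = 6326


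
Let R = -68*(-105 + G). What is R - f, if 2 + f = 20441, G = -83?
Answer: -7655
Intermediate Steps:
f = 20439 (f = -2 + 20441 = 20439)
R = 12784 (R = -68*(-105 - 83) = -68*(-188) = 12784)
R - f = 12784 - 1*20439 = 12784 - 20439 = -7655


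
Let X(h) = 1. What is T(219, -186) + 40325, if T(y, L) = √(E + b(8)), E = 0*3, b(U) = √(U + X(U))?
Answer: 40325 + √3 ≈ 40327.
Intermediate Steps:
b(U) = √(1 + U) (b(U) = √(U + 1) = √(1 + U))
E = 0
T(y, L) = √3 (T(y, L) = √(0 + √(1 + 8)) = √(0 + √9) = √(0 + 3) = √3)
T(219, -186) + 40325 = √3 + 40325 = 40325 + √3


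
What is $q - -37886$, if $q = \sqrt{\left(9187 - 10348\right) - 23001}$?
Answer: $37886 + i \sqrt{24162} \approx 37886.0 + 155.44 i$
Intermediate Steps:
$q = i \sqrt{24162}$ ($q = \sqrt{\left(9187 - 10348\right) - 23001} = \sqrt{-1161 - 23001} = \sqrt{-24162} = i \sqrt{24162} \approx 155.44 i$)
$q - -37886 = i \sqrt{24162} - -37886 = i \sqrt{24162} + 37886 = 37886 + i \sqrt{24162}$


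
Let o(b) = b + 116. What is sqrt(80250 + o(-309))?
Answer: sqrt(80057) ≈ 282.94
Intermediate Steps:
o(b) = 116 + b
sqrt(80250 + o(-309)) = sqrt(80250 + (116 - 309)) = sqrt(80250 - 193) = sqrt(80057)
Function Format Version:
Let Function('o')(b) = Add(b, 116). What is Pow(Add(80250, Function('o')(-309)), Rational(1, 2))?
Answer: Pow(80057, Rational(1, 2)) ≈ 282.94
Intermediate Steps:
Function('o')(b) = Add(116, b)
Pow(Add(80250, Function('o')(-309)), Rational(1, 2)) = Pow(Add(80250, Add(116, -309)), Rational(1, 2)) = Pow(Add(80250, -193), Rational(1, 2)) = Pow(80057, Rational(1, 2))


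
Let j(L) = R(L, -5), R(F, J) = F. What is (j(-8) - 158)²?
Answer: 27556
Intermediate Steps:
j(L) = L
(j(-8) - 158)² = (-8 - 158)² = (-166)² = 27556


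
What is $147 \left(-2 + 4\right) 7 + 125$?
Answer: $2183$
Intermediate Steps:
$147 \left(-2 + 4\right) 7 + 125 = 147 \cdot 2 \cdot 7 + 125 = 147 \cdot 14 + 125 = 2058 + 125 = 2183$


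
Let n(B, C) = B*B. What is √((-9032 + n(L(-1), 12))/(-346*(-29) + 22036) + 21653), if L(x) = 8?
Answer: √5567373983985/16035 ≈ 147.15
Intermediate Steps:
n(B, C) = B²
√((-9032 + n(L(-1), 12))/(-346*(-29) + 22036) + 21653) = √((-9032 + 8²)/(-346*(-29) + 22036) + 21653) = √((-9032 + 64)/(10034 + 22036) + 21653) = √(-8968/32070 + 21653) = √(-8968*1/32070 + 21653) = √(-4484/16035 + 21653) = √(347201371/16035) = √5567373983985/16035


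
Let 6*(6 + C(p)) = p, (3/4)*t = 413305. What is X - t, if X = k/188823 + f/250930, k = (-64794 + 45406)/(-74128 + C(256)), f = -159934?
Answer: -1450928634941415663187/2632910846989215 ≈ -5.5107e+5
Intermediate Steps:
t = 1653220/3 (t = (4/3)*413305 = 1653220/3 ≈ 5.5107e+5)
C(p) = -6 + p/6
k = 29082/111137 (k = (-64794 + 45406)/(-74128 + (-6 + (⅙)*256)) = -19388/(-74128 + (-6 + 128/3)) = -19388/(-74128 + 110/3) = -19388/(-222274/3) = -19388*(-3/222274) = 29082/111137 ≈ 0.26168)
X = -559373859663029/877636948996405 (X = (29082/111137)/188823 - 159934/250930 = (29082/111137)*(1/188823) - 159934*1/250930 = 9694/6995073917 - 79967/125465 = -559373859663029/877636948996405 ≈ -0.63736)
X - t = -559373859663029/877636948996405 - 1*1653220/3 = -559373859663029/877636948996405 - 1653220/3 = -1450928634941415663187/2632910846989215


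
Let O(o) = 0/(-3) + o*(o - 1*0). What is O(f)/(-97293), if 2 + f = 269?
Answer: -23763/32431 ≈ -0.73273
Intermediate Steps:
f = 267 (f = -2 + 269 = 267)
O(o) = o² (O(o) = 0*(-⅓) + o*(o + 0) = 0 + o*o = 0 + o² = o²)
O(f)/(-97293) = 267²/(-97293) = 71289*(-1/97293) = -23763/32431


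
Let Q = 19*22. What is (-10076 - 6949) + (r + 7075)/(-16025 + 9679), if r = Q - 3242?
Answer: -108044901/6346 ≈ -17026.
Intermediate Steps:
Q = 418
r = -2824 (r = 418 - 3242 = -2824)
(-10076 - 6949) + (r + 7075)/(-16025 + 9679) = (-10076 - 6949) + (-2824 + 7075)/(-16025 + 9679) = -17025 + 4251/(-6346) = -17025 + 4251*(-1/6346) = -17025 - 4251/6346 = -108044901/6346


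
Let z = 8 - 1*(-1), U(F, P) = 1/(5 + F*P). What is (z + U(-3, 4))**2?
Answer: 3844/49 ≈ 78.449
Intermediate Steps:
z = 9 (z = 8 + 1 = 9)
(z + U(-3, 4))**2 = (9 + 1/(5 - 3*4))**2 = (9 + 1/(5 - 12))**2 = (9 + 1/(-7))**2 = (9 - 1/7)**2 = (62/7)**2 = 3844/49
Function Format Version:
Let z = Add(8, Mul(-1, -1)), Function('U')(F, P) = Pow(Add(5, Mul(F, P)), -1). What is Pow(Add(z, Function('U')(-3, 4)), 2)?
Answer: Rational(3844, 49) ≈ 78.449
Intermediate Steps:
z = 9 (z = Add(8, 1) = 9)
Pow(Add(z, Function('U')(-3, 4)), 2) = Pow(Add(9, Pow(Add(5, Mul(-3, 4)), -1)), 2) = Pow(Add(9, Pow(Add(5, -12), -1)), 2) = Pow(Add(9, Pow(-7, -1)), 2) = Pow(Add(9, Rational(-1, 7)), 2) = Pow(Rational(62, 7), 2) = Rational(3844, 49)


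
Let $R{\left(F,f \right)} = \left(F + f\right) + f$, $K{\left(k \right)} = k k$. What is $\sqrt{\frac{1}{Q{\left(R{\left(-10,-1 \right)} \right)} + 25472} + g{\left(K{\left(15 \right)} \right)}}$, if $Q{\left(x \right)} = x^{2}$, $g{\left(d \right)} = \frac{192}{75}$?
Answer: $\frac{3 \sqrt{291639761}}{32020} \approx 1.6$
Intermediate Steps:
$K{\left(k \right)} = k^{2}$
$g{\left(d \right)} = \frac{64}{25}$ ($g{\left(d \right)} = 192 \cdot \frac{1}{75} = \frac{64}{25}$)
$R{\left(F,f \right)} = F + 2 f$
$\sqrt{\frac{1}{Q{\left(R{\left(-10,-1 \right)} \right)} + 25472} + g{\left(K{\left(15 \right)} \right)}} = \sqrt{\frac{1}{\left(-10 + 2 \left(-1\right)\right)^{2} + 25472} + \frac{64}{25}} = \sqrt{\frac{1}{\left(-10 - 2\right)^{2} + 25472} + \frac{64}{25}} = \sqrt{\frac{1}{\left(-12\right)^{2} + 25472} + \frac{64}{25}} = \sqrt{\frac{1}{144 + 25472} + \frac{64}{25}} = \sqrt{\frac{1}{25616} + \frac{64}{25}} = \sqrt{\frac{1639449}{640400}} = \frac{3 \sqrt{291639761}}{32020}$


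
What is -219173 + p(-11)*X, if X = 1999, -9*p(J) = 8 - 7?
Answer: -1974556/9 ≈ -2.1940e+5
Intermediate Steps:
p(J) = -⅑ (p(J) = -(8 - 7)/9 = -⅑*1 = -⅑)
-219173 + p(-11)*X = -219173 - ⅑*1999 = -219173 - 1999/9 = -1974556/9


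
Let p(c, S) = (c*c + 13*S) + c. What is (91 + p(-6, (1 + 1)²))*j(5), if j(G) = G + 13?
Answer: 3114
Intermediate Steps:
j(G) = 13 + G
p(c, S) = c + c² + 13*S (p(c, S) = (c² + 13*S) + c = c + c² + 13*S)
(91 + p(-6, (1 + 1)²))*j(5) = (91 + (-6 + (-6)² + 13*(1 + 1)²))*(13 + 5) = (91 + (-6 + 36 + 13*2²))*18 = (91 + (-6 + 36 + 13*4))*18 = (91 + (-6 + 36 + 52))*18 = (91 + 82)*18 = 173*18 = 3114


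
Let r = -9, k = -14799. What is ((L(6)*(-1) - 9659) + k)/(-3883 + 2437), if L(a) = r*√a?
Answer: 12229/723 - 3*√6/482 ≈ 16.899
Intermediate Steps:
L(a) = -9*√a
((L(6)*(-1) - 9659) + k)/(-3883 + 2437) = ((-9*√6*(-1) - 9659) - 14799)/(-3883 + 2437) = ((9*√6 - 9659) - 14799)/(-1446) = ((-9659 + 9*√6) - 14799)*(-1/1446) = (-24458 + 9*√6)*(-1/1446) = 12229/723 - 3*√6/482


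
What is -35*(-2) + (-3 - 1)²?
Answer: 86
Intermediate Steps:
-35*(-2) + (-3 - 1)² = 70 + (-4)² = 70 + 16 = 86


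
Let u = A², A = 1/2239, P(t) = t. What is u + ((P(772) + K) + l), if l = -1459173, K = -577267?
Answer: -10205049999827/5013121 ≈ -2.0357e+6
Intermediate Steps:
A = 1/2239 ≈ 0.00044663
u = 1/5013121 (u = (1/2239)² = 1/5013121 ≈ 1.9948e-7)
u + ((P(772) + K) + l) = 1/5013121 + ((772 - 577267) - 1459173) = 1/5013121 + (-576495 - 1459173) = 1/5013121 - 2035668 = -10205049999827/5013121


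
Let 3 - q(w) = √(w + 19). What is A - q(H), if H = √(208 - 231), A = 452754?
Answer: 452751 + √(19 + I*√23) ≈ 4.5276e+5 + 0.54586*I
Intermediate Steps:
H = I*√23 (H = √(-23) = I*√23 ≈ 4.7958*I)
q(w) = 3 - √(19 + w) (q(w) = 3 - √(w + 19) = 3 - √(19 + w))
A - q(H) = 452754 - (3 - √(19 + I*√23)) = 452754 + (-3 + √(19 + I*√23)) = 452751 + √(19 + I*√23)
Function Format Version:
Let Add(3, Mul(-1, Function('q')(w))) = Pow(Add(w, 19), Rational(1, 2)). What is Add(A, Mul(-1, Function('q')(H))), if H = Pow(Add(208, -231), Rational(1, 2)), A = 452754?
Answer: Add(452751, Pow(Add(19, Mul(I, Pow(23, Rational(1, 2)))), Rational(1, 2))) ≈ Add(4.5276e+5, Mul(0.54586, I))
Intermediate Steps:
H = Mul(I, Pow(23, Rational(1, 2))) (H = Pow(-23, Rational(1, 2)) = Mul(I, Pow(23, Rational(1, 2))) ≈ Mul(4.7958, I))
Function('q')(w) = Add(3, Mul(-1, Pow(Add(19, w), Rational(1, 2)))) (Function('q')(w) = Add(3, Mul(-1, Pow(Add(w, 19), Rational(1, 2)))) = Add(3, Mul(-1, Pow(Add(19, w), Rational(1, 2)))))
Add(A, Mul(-1, Function('q')(H))) = Add(452754, Mul(-1, Add(3, Mul(-1, Pow(Add(19, Mul(I, Pow(23, Rational(1, 2)))), Rational(1, 2)))))) = Add(452754, Add(-3, Pow(Add(19, Mul(I, Pow(23, Rational(1, 2)))), Rational(1, 2)))) = Add(452751, Pow(Add(19, Mul(I, Pow(23, Rational(1, 2)))), Rational(1, 2)))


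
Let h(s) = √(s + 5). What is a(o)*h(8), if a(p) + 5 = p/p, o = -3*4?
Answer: -4*√13 ≈ -14.422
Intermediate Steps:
h(s) = √(5 + s)
o = -12
a(p) = -4 (a(p) = -5 + p/p = -5 + 1 = -4)
a(o)*h(8) = -4*√(5 + 8) = -4*√13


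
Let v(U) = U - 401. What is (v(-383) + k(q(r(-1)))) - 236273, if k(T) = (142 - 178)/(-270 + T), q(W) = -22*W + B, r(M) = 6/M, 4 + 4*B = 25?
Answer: -13986347/59 ≈ -2.3706e+5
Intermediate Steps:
B = 21/4 (B = -1 + (1/4)*25 = -1 + 25/4 = 21/4 ≈ 5.2500)
q(W) = 21/4 - 22*W (q(W) = -22*W + 21/4 = 21/4 - 22*W)
v(U) = -401 + U
k(T) = -36/(-270 + T)
(v(-383) + k(q(r(-1)))) - 236273 = ((-401 - 383) - 36/(-270 + (21/4 - 132/(-1)))) - 236273 = (-784 - 36/(-270 + (21/4 - 132*(-1)))) - 236273 = (-784 - 36/(-270 + (21/4 - 22*(-6)))) - 236273 = (-784 - 36/(-270 + (21/4 + 132))) - 236273 = (-784 - 36/(-270 + 549/4)) - 236273 = (-784 - 36/(-531/4)) - 236273 = (-784 - 36*(-4/531)) - 236273 = (-784 + 16/59) - 236273 = -46240/59 - 236273 = -13986347/59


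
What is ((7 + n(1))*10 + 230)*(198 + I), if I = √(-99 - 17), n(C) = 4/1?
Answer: 67320 + 680*I*√29 ≈ 67320.0 + 3661.9*I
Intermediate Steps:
n(C) = 4 (n(C) = 4*1 = 4)
I = 2*I*√29 (I = √(-116) = 2*I*√29 ≈ 10.77*I)
((7 + n(1))*10 + 230)*(198 + I) = ((7 + 4)*10 + 230)*(198 + 2*I*√29) = (11*10 + 230)*(198 + 2*I*√29) = (110 + 230)*(198 + 2*I*√29) = 340*(198 + 2*I*√29) = 67320 + 680*I*√29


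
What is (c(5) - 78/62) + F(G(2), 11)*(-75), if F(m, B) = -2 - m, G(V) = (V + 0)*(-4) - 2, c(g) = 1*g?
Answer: -18484/31 ≈ -596.26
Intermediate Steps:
c(g) = g
G(V) = -2 - 4*V (G(V) = V*(-4) - 2 = -4*V - 2 = -2 - 4*V)
(c(5) - 78/62) + F(G(2), 11)*(-75) = (5 - 78/62) + (-2 - (-2 - 4*2))*(-75) = (5 - 78/62) + (-2 - (-2 - 8))*(-75) = (5 - 1*39/31) + (-2 - 1*(-10))*(-75) = (5 - 39/31) + (-2 + 10)*(-75) = 116/31 + 8*(-75) = 116/31 - 600 = -18484/31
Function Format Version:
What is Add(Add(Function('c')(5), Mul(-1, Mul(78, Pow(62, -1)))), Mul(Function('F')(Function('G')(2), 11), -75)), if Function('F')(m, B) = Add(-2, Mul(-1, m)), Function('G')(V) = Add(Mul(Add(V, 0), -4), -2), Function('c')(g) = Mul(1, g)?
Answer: Rational(-18484, 31) ≈ -596.26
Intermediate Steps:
Function('c')(g) = g
Function('G')(V) = Add(-2, Mul(-4, V)) (Function('G')(V) = Add(Mul(V, -4), -2) = Add(Mul(-4, V), -2) = Add(-2, Mul(-4, V)))
Add(Add(Function('c')(5), Mul(-1, Mul(78, Pow(62, -1)))), Mul(Function('F')(Function('G')(2), 11), -75)) = Add(Add(5, Mul(-1, Mul(78, Pow(62, -1)))), Mul(Add(-2, Mul(-1, Add(-2, Mul(-4, 2)))), -75)) = Add(Add(5, Mul(-1, Mul(78, Rational(1, 62)))), Mul(Add(-2, Mul(-1, Add(-2, -8))), -75)) = Add(Add(5, Mul(-1, Rational(39, 31))), Mul(Add(-2, Mul(-1, -10)), -75)) = Add(Add(5, Rational(-39, 31)), Mul(Add(-2, 10), -75)) = Add(Rational(116, 31), Mul(8, -75)) = Add(Rational(116, 31), -600) = Rational(-18484, 31)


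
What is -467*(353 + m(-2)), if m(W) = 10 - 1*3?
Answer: -168120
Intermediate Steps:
m(W) = 7 (m(W) = 10 - 3 = 7)
-467*(353 + m(-2)) = -467*(353 + 7) = -467*360 = -168120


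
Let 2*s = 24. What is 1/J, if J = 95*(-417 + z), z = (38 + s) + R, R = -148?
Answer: -1/48925 ≈ -2.0439e-5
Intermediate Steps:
s = 12 (s = (½)*24 = 12)
z = -98 (z = (38 + 12) - 148 = 50 - 148 = -98)
J = -48925 (J = 95*(-417 - 98) = 95*(-515) = -48925)
1/J = 1/(-48925) = -1/48925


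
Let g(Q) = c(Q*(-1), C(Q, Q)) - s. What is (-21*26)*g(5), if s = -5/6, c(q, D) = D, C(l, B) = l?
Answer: -3185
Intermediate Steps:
s = -⅚ (s = -5*⅙ = -⅚ ≈ -0.83333)
g(Q) = ⅚ + Q (g(Q) = Q - 1*(-⅚) = Q + ⅚ = ⅚ + Q)
(-21*26)*g(5) = (-21*26)*(⅚ + 5) = -546*35/6 = -3185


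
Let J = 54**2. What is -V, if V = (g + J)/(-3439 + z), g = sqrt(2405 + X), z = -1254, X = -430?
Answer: 2916/4693 + 5*sqrt(79)/4693 ≈ 0.63082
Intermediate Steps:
J = 2916
g = 5*sqrt(79) (g = sqrt(2405 - 430) = sqrt(1975) = 5*sqrt(79) ≈ 44.441)
V = -2916/4693 - 5*sqrt(79)/4693 (V = (5*sqrt(79) + 2916)/(-3439 - 1254) = (2916 + 5*sqrt(79))/(-4693) = (2916 + 5*sqrt(79))*(-1/4693) = -2916/4693 - 5*sqrt(79)/4693 ≈ -0.63082)
-V = -(-2916/4693 - 5*sqrt(79)/4693) = 2916/4693 + 5*sqrt(79)/4693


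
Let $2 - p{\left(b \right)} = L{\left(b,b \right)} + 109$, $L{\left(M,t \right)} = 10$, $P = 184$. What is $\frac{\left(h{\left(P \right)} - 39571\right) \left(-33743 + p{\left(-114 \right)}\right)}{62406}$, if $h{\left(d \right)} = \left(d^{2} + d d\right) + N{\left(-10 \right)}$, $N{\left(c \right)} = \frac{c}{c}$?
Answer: $- \frac{476444060}{31203} \approx -15269.0$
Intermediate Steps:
$N{\left(c \right)} = 1$
$h{\left(d \right)} = 1 + 2 d^{2}$ ($h{\left(d \right)} = \left(d^{2} + d d\right) + 1 = \left(d^{2} + d^{2}\right) + 1 = 2 d^{2} + 1 = 1 + 2 d^{2}$)
$p{\left(b \right)} = -117$ ($p{\left(b \right)} = 2 - \left(10 + 109\right) = 2 - 119 = -117$)
$\frac{\left(h{\left(P \right)} - 39571\right) \left(-33743 + p{\left(-114 \right)}\right)}{62406} = \frac{\left(\left(1 + 2 \cdot 184^{2}\right) - 39571\right) \left(-33743 - 117\right)}{62406} = \left(\left(1 + 2 \cdot 33856\right) - 39571\right) \left(-33860\right) \frac{1}{62406} = \left(\left(1 + 67712\right) - 39571\right) \left(-33860\right) \frac{1}{62406} = \left(67713 - 39571\right) \left(-33860\right) \frac{1}{62406} = 28142 \left(-33860\right) \frac{1}{62406} = \left(-952888120\right) \frac{1}{62406} = - \frac{476444060}{31203}$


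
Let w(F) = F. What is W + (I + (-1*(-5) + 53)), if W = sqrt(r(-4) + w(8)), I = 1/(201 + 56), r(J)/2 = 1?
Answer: 14907/257 + sqrt(10) ≈ 61.166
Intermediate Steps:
r(J) = 2 (r(J) = 2*1 = 2)
I = 1/257 ≈ 0.0038911
W = sqrt(10) (W = sqrt(2 + 8) = sqrt(10) ≈ 3.1623)
W + (I + (-1*(-5) + 53)) = sqrt(10) + (1/257 + (-1*(-5) + 53)) = sqrt(10) + (1/257 + (5 + 53)) = sqrt(10) + (1/257 + 58) = sqrt(10) + 14907/257 = 14907/257 + sqrt(10)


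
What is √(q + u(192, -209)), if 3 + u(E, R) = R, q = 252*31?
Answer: 20*√19 ≈ 87.178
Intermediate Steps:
q = 7812
u(E, R) = -3 + R
√(q + u(192, -209)) = √(7812 + (-3 - 209)) = √(7812 - 212) = √7600 = 20*√19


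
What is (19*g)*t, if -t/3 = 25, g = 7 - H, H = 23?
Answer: 22800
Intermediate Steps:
g = -16 (g = 7 - 1*23 = 7 - 23 = -16)
t = -75 (t = -3*25 = -75)
(19*g)*t = (19*(-16))*(-75) = -304*(-75) = 22800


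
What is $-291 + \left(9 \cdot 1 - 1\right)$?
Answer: $-283$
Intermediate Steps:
$-291 + \left(9 \cdot 1 - 1\right) = -291 + \left(9 - 1\right) = -291 + 8 = -283$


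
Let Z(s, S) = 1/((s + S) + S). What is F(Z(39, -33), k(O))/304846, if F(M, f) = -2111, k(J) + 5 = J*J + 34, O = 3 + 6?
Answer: -2111/304846 ≈ -0.0069248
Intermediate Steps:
O = 9
k(J) = 29 + J² (k(J) = -5 + (J*J + 34) = -5 + (J² + 34) = -5 + (34 + J²) = 29 + J²)
Z(s, S) = 1/(s + 2*S) (Z(s, S) = 1/((S + s) + S) = 1/(s + 2*S))
F(Z(39, -33), k(O))/304846 = -2111/304846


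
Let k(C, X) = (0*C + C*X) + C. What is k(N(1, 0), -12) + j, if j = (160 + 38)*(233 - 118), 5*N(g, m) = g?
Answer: 113839/5 ≈ 22768.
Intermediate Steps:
N(g, m) = g/5
k(C, X) = C + C*X (k(C, X) = (0 + C*X) + C = C*X + C = C + C*X)
j = 22770 (j = 198*115 = 22770)
k(N(1, 0), -12) + j = ((⅕)*1)*(1 - 12) + 22770 = (⅕)*(-11) + 22770 = -11/5 + 22770 = 113839/5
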